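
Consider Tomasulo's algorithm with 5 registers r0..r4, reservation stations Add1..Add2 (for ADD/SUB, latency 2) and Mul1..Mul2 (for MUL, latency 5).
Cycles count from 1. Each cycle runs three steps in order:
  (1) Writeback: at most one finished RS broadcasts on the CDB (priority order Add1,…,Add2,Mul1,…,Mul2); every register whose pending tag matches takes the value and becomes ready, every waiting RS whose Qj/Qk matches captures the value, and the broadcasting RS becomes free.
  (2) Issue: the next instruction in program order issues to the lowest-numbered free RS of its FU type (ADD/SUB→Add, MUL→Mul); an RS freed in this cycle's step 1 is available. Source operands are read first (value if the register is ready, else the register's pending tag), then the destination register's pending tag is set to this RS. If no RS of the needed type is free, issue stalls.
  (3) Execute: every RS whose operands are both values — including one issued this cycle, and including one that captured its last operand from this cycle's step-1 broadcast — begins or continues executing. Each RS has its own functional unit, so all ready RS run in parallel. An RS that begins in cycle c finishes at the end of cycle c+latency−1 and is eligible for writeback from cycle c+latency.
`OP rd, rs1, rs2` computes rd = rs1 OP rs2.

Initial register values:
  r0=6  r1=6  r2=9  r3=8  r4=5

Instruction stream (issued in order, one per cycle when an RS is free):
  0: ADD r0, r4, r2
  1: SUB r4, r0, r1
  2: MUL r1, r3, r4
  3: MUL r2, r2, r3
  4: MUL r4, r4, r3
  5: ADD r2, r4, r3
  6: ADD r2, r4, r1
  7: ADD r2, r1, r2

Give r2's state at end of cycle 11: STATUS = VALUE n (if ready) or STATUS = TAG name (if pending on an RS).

cycle 1: issue ADD r0<-Add1 // r0:Add1,r1:6,r2:9,r3:8,r4:5
cycle 2: issue SUB r4<-Add2 // r0:Add1,r1:6,r2:9,r3:8,r4:Add2
cycle 3: CDB Add1=14; issue MUL r1<-Mul1 // r0:14,r1:Mul1,r2:9,r3:8,r4:Add2
cycle 4: issue MUL r2<-Mul2 // r0:14,r1:Mul1,r2:Mul2,r3:8,r4:Add2
cycle 5: CDB Add2=8; stall // r0:14,r1:Mul1,r2:Mul2,r3:8,r4:8
cycle 6: stall // r0:14,r1:Mul1,r2:Mul2,r3:8,r4:8
cycle 7: stall // r0:14,r1:Mul1,r2:Mul2,r3:8,r4:8
cycle 8: stall // r0:14,r1:Mul1,r2:Mul2,r3:8,r4:8
cycle 9: CDB Mul2=72; issue MUL r4<-Mul2 // r0:14,r1:Mul1,r2:72,r3:8,r4:Mul2
cycle 10: CDB Mul1=64; issue ADD r2<-Add1 // r0:14,r1:64,r2:Add1,r3:8,r4:Mul2
cycle 11: issue ADD r2<-Add2 // r0:14,r1:64,r2:Add2,r3:8,r4:Mul2

STATUS = TAG Add2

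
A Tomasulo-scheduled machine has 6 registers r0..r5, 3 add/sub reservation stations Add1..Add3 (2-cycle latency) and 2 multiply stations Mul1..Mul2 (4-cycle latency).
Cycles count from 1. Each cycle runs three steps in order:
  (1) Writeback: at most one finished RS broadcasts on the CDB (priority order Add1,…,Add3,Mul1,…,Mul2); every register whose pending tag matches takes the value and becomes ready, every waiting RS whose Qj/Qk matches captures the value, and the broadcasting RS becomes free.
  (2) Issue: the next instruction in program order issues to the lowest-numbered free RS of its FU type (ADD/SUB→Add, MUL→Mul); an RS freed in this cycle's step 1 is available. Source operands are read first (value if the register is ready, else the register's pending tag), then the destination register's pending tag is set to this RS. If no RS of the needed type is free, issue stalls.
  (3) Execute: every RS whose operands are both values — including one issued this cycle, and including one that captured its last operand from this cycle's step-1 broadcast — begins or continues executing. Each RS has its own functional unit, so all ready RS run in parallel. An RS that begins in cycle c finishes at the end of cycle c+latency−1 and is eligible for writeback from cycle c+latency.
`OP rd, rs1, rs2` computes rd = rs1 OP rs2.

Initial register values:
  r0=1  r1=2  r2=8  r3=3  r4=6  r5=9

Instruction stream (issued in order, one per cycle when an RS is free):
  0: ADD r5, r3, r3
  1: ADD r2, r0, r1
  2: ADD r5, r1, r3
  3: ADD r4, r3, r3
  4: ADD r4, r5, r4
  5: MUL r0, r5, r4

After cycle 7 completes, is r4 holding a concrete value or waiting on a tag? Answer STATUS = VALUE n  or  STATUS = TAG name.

c1: issue ADD r5<-Add1 | r0:1,r1:2,r2:8,r3:3,r4:6,r5:Add1
c2: issue ADD r2<-Add2 | r0:1,r1:2,r2:Add2,r3:3,r4:6,r5:Add1
c3: CDB Add1=6; issue ADD r5<-Add1 | r0:1,r1:2,r2:Add2,r3:3,r4:6,r5:Add1
c4: CDB Add2=3; issue ADD r4<-Add2 | r0:1,r1:2,r2:3,r3:3,r4:Add2,r5:Add1
c5: CDB Add1=5; issue ADD r4<-Add1 | r0:1,r1:2,r2:3,r3:3,r4:Add1,r5:5
c6: CDB Add2=6; issue MUL r0<-Mul1 | r0:Mul1,r1:2,r2:3,r3:3,r4:Add1,r5:5
c7: - | r0:Mul1,r1:2,r2:3,r3:3,r4:Add1,r5:5

STATUS = TAG Add1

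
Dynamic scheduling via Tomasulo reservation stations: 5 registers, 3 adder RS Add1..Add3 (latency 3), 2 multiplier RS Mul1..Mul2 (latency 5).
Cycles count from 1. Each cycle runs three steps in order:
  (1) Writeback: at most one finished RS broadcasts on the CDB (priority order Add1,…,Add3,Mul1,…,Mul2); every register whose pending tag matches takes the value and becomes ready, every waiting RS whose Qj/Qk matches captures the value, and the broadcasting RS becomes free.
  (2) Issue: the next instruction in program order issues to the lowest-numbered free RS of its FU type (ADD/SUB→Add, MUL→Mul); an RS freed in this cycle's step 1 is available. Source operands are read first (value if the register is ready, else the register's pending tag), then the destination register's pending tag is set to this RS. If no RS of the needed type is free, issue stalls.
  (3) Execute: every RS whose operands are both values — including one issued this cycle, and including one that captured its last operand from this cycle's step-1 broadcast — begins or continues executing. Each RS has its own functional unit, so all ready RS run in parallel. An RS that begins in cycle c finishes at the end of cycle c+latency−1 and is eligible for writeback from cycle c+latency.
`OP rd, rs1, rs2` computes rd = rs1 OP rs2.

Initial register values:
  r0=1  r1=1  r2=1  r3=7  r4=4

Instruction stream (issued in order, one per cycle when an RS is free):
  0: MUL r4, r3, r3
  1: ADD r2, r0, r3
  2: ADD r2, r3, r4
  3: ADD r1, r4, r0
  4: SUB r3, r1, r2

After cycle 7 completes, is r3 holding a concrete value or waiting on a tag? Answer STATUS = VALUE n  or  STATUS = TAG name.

STATUS = TAG Add1

c1: issue MUL r4<-Mul1 | r0:1,r1:1,r2:1,r3:7,r4:Mul1
c2: issue ADD r2<-Add1 | r0:1,r1:1,r2:Add1,r3:7,r4:Mul1
c3: issue ADD r2<-Add2 | r0:1,r1:1,r2:Add2,r3:7,r4:Mul1
c4: issue ADD r1<-Add3 | r0:1,r1:Add3,r2:Add2,r3:7,r4:Mul1
c5: CDB Add1=8; issue SUB r3<-Add1 | r0:1,r1:Add3,r2:Add2,r3:Add1,r4:Mul1
c6: CDB Mul1=49 | r0:1,r1:Add3,r2:Add2,r3:Add1,r4:49
c7: - | r0:1,r1:Add3,r2:Add2,r3:Add1,r4:49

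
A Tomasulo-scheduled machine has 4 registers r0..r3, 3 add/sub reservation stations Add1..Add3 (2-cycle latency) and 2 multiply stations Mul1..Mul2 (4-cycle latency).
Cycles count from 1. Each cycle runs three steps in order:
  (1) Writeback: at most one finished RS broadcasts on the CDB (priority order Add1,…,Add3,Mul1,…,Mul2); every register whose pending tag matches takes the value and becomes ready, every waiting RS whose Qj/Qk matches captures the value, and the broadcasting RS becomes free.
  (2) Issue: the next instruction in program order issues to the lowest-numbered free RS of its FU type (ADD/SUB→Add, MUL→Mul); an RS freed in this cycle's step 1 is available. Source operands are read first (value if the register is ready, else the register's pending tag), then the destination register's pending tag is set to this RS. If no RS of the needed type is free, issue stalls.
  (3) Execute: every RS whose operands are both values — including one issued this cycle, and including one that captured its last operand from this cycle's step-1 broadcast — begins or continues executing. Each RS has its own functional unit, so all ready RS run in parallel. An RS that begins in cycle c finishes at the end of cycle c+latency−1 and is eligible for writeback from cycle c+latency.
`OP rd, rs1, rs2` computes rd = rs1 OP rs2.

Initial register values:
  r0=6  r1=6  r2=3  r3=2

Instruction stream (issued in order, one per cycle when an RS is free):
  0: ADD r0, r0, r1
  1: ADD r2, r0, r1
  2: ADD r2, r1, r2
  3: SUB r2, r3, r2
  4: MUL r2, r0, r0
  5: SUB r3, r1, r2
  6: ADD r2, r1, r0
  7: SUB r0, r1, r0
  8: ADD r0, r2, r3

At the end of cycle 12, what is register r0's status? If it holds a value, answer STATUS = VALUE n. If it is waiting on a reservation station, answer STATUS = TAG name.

STATUS = TAG Add3

c1: issue ADD r0<-Add1 | r0:Add1,r1:6,r2:3,r3:2
c2: issue ADD r2<-Add2 | r0:Add1,r1:6,r2:Add2,r3:2
c3: CDB Add1=12; issue ADD r2<-Add1 | r0:12,r1:6,r2:Add1,r3:2
c4: issue SUB r2<-Add3 | r0:12,r1:6,r2:Add3,r3:2
c5: CDB Add2=18; issue MUL r2<-Mul1 | r0:12,r1:6,r2:Mul1,r3:2
c6: issue SUB r3<-Add2 | r0:12,r1:6,r2:Mul1,r3:Add2
c7: CDB Add1=24; issue ADD r2<-Add1 | r0:12,r1:6,r2:Add1,r3:Add2
c8: stall | r0:12,r1:6,r2:Add1,r3:Add2
c9: CDB Add1=18; issue SUB r0<-Add1 | r0:Add1,r1:6,r2:18,r3:Add2
c10: CDB Add3=-22; issue ADD r0<-Add3 | r0:Add3,r1:6,r2:18,r3:Add2
c11: CDB Add1=-6 | r0:Add3,r1:6,r2:18,r3:Add2
c12: CDB Mul1=144 | r0:Add3,r1:6,r2:18,r3:Add2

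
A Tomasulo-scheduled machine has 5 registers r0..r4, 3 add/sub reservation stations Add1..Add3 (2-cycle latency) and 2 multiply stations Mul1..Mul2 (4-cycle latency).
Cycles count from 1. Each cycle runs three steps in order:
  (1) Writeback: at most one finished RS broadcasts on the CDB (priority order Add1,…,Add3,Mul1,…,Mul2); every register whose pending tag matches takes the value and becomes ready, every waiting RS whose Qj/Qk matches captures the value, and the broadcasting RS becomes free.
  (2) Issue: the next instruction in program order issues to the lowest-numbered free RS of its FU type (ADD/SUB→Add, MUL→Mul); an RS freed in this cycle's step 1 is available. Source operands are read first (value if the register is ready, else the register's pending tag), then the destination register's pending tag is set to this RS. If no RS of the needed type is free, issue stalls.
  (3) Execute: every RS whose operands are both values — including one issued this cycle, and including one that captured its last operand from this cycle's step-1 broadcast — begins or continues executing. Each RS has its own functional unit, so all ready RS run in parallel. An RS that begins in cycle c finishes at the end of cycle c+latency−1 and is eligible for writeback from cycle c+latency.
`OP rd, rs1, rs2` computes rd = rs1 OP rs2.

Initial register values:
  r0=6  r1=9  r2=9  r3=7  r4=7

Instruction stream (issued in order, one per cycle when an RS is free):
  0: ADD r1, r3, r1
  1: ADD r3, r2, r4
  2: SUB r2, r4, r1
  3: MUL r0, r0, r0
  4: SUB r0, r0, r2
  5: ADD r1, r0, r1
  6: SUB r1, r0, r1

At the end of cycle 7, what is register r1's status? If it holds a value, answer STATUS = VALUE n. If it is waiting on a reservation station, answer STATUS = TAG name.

STATUS = TAG Add3

  c1: issue ADD r1<-Add1  regs: r0:6,r1:Add1,r2:9,r3:7,r4:7
  c2: issue ADD r3<-Add2  regs: r0:6,r1:Add1,r2:9,r3:Add2,r4:7
  c3: CDB Add1=16; issue SUB r2<-Add1  regs: r0:6,r1:16,r2:Add1,r3:Add2,r4:7
  c4: CDB Add2=16; issue MUL r0<-Mul1  regs: r0:Mul1,r1:16,r2:Add1,r3:16,r4:7
  c5: CDB Add1=-9; issue SUB r0<-Add1  regs: r0:Add1,r1:16,r2:-9,r3:16,r4:7
  c6: issue ADD r1<-Add2  regs: r0:Add1,r1:Add2,r2:-9,r3:16,r4:7
  c7: issue SUB r1<-Add3  regs: r0:Add1,r1:Add3,r2:-9,r3:16,r4:7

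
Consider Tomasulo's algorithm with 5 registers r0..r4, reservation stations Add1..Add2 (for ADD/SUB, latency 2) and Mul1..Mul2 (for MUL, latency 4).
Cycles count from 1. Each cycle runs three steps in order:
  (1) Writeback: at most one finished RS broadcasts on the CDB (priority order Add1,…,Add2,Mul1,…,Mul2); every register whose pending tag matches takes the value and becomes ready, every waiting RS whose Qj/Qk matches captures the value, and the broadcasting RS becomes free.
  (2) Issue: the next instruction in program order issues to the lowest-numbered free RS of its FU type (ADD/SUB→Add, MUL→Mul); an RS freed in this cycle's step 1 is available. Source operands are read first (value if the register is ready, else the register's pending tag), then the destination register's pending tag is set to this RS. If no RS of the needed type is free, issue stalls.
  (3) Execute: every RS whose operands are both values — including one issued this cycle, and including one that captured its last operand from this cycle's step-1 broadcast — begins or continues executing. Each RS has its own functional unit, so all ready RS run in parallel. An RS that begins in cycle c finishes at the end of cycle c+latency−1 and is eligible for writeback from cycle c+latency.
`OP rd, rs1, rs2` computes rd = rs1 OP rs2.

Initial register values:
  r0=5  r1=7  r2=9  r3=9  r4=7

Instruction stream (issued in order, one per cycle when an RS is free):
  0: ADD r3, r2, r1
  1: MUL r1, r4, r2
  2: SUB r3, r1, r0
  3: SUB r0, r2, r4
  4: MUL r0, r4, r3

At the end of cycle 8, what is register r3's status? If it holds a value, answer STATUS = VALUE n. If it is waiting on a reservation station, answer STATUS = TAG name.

STATUS = TAG Add1

  c1: issue ADD r3<-Add1  regs: r0:5,r1:7,r2:9,r3:Add1,r4:7
  c2: issue MUL r1<-Mul1  regs: r0:5,r1:Mul1,r2:9,r3:Add1,r4:7
  c3: CDB Add1=16; issue SUB r3<-Add1  regs: r0:5,r1:Mul1,r2:9,r3:Add1,r4:7
  c4: issue SUB r0<-Add2  regs: r0:Add2,r1:Mul1,r2:9,r3:Add1,r4:7
  c5: issue MUL r0<-Mul2  regs: r0:Mul2,r1:Mul1,r2:9,r3:Add1,r4:7
  c6: CDB Add2=2  regs: r0:Mul2,r1:Mul1,r2:9,r3:Add1,r4:7
  c7: CDB Mul1=63  regs: r0:Mul2,r1:63,r2:9,r3:Add1,r4:7
  c8: -  regs: r0:Mul2,r1:63,r2:9,r3:Add1,r4:7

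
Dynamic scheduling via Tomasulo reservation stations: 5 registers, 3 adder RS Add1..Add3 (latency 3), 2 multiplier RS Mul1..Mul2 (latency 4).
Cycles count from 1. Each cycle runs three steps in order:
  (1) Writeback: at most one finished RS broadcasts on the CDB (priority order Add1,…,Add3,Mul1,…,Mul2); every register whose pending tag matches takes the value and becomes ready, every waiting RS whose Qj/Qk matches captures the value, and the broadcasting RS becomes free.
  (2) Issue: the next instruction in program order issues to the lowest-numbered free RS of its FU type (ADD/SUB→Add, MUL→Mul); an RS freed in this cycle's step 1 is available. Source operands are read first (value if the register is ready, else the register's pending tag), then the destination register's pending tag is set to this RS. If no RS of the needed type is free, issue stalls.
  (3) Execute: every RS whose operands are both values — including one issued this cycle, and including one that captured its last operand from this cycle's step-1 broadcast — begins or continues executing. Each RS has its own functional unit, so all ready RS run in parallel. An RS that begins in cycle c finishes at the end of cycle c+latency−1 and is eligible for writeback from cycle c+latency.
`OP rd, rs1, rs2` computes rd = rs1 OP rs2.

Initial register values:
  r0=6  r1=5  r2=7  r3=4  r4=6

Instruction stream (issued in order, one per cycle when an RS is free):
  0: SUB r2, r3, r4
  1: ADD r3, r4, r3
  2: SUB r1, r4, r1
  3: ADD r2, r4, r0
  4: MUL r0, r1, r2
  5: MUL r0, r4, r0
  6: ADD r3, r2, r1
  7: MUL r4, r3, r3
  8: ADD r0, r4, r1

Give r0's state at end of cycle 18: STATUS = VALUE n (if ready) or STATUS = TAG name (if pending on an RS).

STATUS = VALUE 170

  c1: issue SUB r2<-Add1  regs: r0:6,r1:5,r2:Add1,r3:4,r4:6
  c2: issue ADD r3<-Add2  regs: r0:6,r1:5,r2:Add1,r3:Add2,r4:6
  c3: issue SUB r1<-Add3  regs: r0:6,r1:Add3,r2:Add1,r3:Add2,r4:6
  c4: CDB Add1=-2; issue ADD r2<-Add1  regs: r0:6,r1:Add3,r2:Add1,r3:Add2,r4:6
  c5: CDB Add2=10; issue MUL r0<-Mul1  regs: r0:Mul1,r1:Add3,r2:Add1,r3:10,r4:6
  c6: CDB Add3=1; issue MUL r0<-Mul2  regs: r0:Mul2,r1:1,r2:Add1,r3:10,r4:6
  c7: CDB Add1=12; issue ADD r3<-Add1  regs: r0:Mul2,r1:1,r2:12,r3:Add1,r4:6
  c8: stall  regs: r0:Mul2,r1:1,r2:12,r3:Add1,r4:6
  c9: stall  regs: r0:Mul2,r1:1,r2:12,r3:Add1,r4:6
  c10: CDB Add1=13; stall  regs: r0:Mul2,r1:1,r2:12,r3:13,r4:6
  c11: CDB Mul1=12; issue MUL r4<-Mul1  regs: r0:Mul2,r1:1,r2:12,r3:13,r4:Mul1
  c12: issue ADD r0<-Add1  regs: r0:Add1,r1:1,r2:12,r3:13,r4:Mul1
  c13: -  regs: r0:Add1,r1:1,r2:12,r3:13,r4:Mul1
  c14: -  regs: r0:Add1,r1:1,r2:12,r3:13,r4:Mul1
  c15: CDB Mul1=169  regs: r0:Add1,r1:1,r2:12,r3:13,r4:169
  c16: CDB Mul2=72  regs: r0:Add1,r1:1,r2:12,r3:13,r4:169
  c17: -  regs: r0:Add1,r1:1,r2:12,r3:13,r4:169
  c18: CDB Add1=170  regs: r0:170,r1:1,r2:12,r3:13,r4:169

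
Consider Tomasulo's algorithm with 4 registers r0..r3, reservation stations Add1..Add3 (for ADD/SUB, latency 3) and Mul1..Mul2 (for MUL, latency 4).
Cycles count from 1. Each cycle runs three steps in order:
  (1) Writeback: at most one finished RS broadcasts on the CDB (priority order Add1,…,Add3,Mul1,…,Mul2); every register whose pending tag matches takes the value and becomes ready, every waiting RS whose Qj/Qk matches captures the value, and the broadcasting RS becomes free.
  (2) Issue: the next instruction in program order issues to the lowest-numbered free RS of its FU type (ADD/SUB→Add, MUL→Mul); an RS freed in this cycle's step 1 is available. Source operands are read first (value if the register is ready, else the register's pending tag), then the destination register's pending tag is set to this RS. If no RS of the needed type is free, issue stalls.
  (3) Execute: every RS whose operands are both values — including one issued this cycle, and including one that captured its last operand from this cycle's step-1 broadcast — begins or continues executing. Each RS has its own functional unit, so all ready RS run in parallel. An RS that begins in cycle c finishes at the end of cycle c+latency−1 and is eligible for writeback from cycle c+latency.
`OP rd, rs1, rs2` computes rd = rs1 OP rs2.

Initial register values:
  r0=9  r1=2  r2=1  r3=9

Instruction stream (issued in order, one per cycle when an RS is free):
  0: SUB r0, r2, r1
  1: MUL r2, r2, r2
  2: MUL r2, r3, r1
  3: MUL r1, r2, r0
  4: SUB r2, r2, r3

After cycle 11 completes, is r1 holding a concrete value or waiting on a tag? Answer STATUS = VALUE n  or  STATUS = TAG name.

c1: issue SUB r0<-Add1 | r0:Add1,r1:2,r2:1,r3:9
c2: issue MUL r2<-Mul1 | r0:Add1,r1:2,r2:Mul1,r3:9
c3: issue MUL r2<-Mul2 | r0:Add1,r1:2,r2:Mul2,r3:9
c4: CDB Add1=-1; stall | r0:-1,r1:2,r2:Mul2,r3:9
c5: stall | r0:-1,r1:2,r2:Mul2,r3:9
c6: CDB Mul1=1; issue MUL r1<-Mul1 | r0:-1,r1:Mul1,r2:Mul2,r3:9
c7: CDB Mul2=18; issue SUB r2<-Add1 | r0:-1,r1:Mul1,r2:Add1,r3:9
c8: - | r0:-1,r1:Mul1,r2:Add1,r3:9
c9: - | r0:-1,r1:Mul1,r2:Add1,r3:9
c10: CDB Add1=9 | r0:-1,r1:Mul1,r2:9,r3:9
c11: CDB Mul1=-18 | r0:-1,r1:-18,r2:9,r3:9

STATUS = VALUE -18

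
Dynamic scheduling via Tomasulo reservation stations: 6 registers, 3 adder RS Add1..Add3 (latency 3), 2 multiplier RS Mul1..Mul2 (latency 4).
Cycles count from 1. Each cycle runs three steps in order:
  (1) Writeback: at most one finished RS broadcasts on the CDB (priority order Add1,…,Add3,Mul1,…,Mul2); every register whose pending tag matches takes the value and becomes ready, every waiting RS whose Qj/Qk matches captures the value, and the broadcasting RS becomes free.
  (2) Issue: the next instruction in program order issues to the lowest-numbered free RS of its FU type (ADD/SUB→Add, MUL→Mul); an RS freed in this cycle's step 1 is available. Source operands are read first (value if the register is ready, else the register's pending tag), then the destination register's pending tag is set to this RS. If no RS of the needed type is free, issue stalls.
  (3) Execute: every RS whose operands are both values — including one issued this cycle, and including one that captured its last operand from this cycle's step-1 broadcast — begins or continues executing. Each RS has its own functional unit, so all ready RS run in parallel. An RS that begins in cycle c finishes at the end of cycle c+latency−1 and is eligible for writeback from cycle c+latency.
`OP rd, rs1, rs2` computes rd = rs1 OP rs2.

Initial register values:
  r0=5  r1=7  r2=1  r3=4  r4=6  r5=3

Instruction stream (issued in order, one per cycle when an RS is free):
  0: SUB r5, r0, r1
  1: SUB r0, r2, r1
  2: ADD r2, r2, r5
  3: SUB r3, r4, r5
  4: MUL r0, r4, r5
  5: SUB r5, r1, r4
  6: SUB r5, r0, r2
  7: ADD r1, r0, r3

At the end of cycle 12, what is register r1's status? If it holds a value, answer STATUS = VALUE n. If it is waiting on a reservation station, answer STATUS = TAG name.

STATUS = TAG Add3

c1: issue SUB r5<-Add1 | r0:5,r1:7,r2:1,r3:4,r4:6,r5:Add1
c2: issue SUB r0<-Add2 | r0:Add2,r1:7,r2:1,r3:4,r4:6,r5:Add1
c3: issue ADD r2<-Add3 | r0:Add2,r1:7,r2:Add3,r3:4,r4:6,r5:Add1
c4: CDB Add1=-2; issue SUB r3<-Add1 | r0:Add2,r1:7,r2:Add3,r3:Add1,r4:6,r5:-2
c5: CDB Add2=-6; issue MUL r0<-Mul1 | r0:Mul1,r1:7,r2:Add3,r3:Add1,r4:6,r5:-2
c6: issue SUB r5<-Add2 | r0:Mul1,r1:7,r2:Add3,r3:Add1,r4:6,r5:Add2
c7: CDB Add1=8; issue SUB r5<-Add1 | r0:Mul1,r1:7,r2:Add3,r3:8,r4:6,r5:Add1
c8: CDB Add3=-1; issue ADD r1<-Add3 | r0:Mul1,r1:Add3,r2:-1,r3:8,r4:6,r5:Add1
c9: CDB Add2=1 | r0:Mul1,r1:Add3,r2:-1,r3:8,r4:6,r5:Add1
c10: CDB Mul1=-12 | r0:-12,r1:Add3,r2:-1,r3:8,r4:6,r5:Add1
c11: - | r0:-12,r1:Add3,r2:-1,r3:8,r4:6,r5:Add1
c12: - | r0:-12,r1:Add3,r2:-1,r3:8,r4:6,r5:Add1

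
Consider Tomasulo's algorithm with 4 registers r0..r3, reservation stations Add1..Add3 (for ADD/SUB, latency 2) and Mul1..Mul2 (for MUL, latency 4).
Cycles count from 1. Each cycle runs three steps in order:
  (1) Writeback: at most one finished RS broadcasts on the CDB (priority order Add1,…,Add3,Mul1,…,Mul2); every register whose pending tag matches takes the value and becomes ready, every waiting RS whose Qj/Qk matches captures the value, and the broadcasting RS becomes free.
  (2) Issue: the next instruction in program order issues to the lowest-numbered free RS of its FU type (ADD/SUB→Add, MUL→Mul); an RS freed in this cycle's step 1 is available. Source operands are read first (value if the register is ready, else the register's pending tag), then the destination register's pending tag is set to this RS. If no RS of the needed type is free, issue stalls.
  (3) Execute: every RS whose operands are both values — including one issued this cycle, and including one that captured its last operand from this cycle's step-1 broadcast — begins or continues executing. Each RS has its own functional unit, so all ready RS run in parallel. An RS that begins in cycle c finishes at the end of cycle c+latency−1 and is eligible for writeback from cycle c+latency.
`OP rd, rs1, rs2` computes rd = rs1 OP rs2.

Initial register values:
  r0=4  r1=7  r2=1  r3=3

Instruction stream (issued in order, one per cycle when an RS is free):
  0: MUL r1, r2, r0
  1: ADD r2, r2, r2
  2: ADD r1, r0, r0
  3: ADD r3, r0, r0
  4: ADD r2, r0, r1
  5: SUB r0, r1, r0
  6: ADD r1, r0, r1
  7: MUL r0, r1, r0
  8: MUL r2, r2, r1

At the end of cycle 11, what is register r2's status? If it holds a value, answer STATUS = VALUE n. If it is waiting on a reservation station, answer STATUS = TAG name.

cycle 1: issue MUL r1<-Mul1 // r0:4,r1:Mul1,r2:1,r3:3
cycle 2: issue ADD r2<-Add1 // r0:4,r1:Mul1,r2:Add1,r3:3
cycle 3: issue ADD r1<-Add2 // r0:4,r1:Add2,r2:Add1,r3:3
cycle 4: CDB Add1=2; issue ADD r3<-Add1 // r0:4,r1:Add2,r2:2,r3:Add1
cycle 5: CDB Add2=8; issue ADD r2<-Add2 // r0:4,r1:8,r2:Add2,r3:Add1
cycle 6: CDB Add1=8; issue SUB r0<-Add1 // r0:Add1,r1:8,r2:Add2,r3:8
cycle 7: CDB Add2=12; issue ADD r1<-Add2 // r0:Add1,r1:Add2,r2:12,r3:8
cycle 8: CDB Add1=4; issue MUL r0<-Mul2 // r0:Mul2,r1:Add2,r2:12,r3:8
cycle 9: CDB Mul1=4; issue MUL r2<-Mul1 // r0:Mul2,r1:Add2,r2:Mul1,r3:8
cycle 10: CDB Add2=12 // r0:Mul2,r1:12,r2:Mul1,r3:8
cycle 11: - // r0:Mul2,r1:12,r2:Mul1,r3:8

STATUS = TAG Mul1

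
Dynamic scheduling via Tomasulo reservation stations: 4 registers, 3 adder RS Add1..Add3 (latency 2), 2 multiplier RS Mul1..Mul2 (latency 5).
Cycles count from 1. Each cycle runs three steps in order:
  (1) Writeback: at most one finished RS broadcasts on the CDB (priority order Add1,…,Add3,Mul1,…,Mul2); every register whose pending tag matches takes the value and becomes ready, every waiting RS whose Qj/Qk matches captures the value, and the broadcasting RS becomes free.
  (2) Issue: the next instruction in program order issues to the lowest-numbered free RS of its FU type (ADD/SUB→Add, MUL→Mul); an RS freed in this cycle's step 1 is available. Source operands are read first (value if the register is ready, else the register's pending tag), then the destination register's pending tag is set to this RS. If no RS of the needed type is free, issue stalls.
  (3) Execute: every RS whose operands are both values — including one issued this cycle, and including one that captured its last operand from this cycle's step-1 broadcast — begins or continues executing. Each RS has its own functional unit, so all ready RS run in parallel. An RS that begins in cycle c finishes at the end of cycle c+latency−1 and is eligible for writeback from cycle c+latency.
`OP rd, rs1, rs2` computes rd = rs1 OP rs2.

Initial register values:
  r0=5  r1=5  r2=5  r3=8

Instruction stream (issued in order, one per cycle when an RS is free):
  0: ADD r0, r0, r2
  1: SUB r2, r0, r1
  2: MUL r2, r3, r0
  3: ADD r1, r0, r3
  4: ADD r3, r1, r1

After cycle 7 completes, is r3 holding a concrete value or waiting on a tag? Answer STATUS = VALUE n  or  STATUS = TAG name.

STATUS = TAG Add2

cycle 1: issue ADD r0<-Add1 // r0:Add1,r1:5,r2:5,r3:8
cycle 2: issue SUB r2<-Add2 // r0:Add1,r1:5,r2:Add2,r3:8
cycle 3: CDB Add1=10; issue MUL r2<-Mul1 // r0:10,r1:5,r2:Mul1,r3:8
cycle 4: issue ADD r1<-Add1 // r0:10,r1:Add1,r2:Mul1,r3:8
cycle 5: CDB Add2=5; issue ADD r3<-Add2 // r0:10,r1:Add1,r2:Mul1,r3:Add2
cycle 6: CDB Add1=18 // r0:10,r1:18,r2:Mul1,r3:Add2
cycle 7: - // r0:10,r1:18,r2:Mul1,r3:Add2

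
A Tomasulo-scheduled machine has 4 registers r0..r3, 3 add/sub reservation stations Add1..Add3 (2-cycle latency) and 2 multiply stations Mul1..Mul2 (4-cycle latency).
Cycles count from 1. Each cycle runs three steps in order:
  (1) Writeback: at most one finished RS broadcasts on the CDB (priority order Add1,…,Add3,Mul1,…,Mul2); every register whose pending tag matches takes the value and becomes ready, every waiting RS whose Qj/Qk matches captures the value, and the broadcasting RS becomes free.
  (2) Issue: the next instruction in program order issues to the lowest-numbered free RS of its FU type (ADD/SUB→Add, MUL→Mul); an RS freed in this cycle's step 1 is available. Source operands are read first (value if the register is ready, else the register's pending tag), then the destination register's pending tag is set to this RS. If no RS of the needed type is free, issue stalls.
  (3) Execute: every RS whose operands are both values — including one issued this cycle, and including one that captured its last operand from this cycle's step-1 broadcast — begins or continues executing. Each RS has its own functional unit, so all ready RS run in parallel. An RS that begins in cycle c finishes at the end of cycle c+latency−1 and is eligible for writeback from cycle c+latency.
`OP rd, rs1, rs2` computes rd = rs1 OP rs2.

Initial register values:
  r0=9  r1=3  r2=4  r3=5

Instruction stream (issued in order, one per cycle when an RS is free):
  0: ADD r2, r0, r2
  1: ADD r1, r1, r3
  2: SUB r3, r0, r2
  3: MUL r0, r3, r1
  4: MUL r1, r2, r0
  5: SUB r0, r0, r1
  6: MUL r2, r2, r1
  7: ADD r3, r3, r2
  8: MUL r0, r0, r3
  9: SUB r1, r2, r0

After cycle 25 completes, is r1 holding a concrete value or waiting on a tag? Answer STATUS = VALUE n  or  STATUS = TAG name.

STATUS = VALUE 2072800

  c1: issue ADD r2<-Add1  regs: r0:9,r1:3,r2:Add1,r3:5
  c2: issue ADD r1<-Add2  regs: r0:9,r1:Add2,r2:Add1,r3:5
  c3: CDB Add1=13; issue SUB r3<-Add1  regs: r0:9,r1:Add2,r2:13,r3:Add1
  c4: CDB Add2=8; issue MUL r0<-Mul1  regs: r0:Mul1,r1:8,r2:13,r3:Add1
  c5: CDB Add1=-4; issue MUL r1<-Mul2  regs: r0:Mul1,r1:Mul2,r2:13,r3:-4
  c6: issue SUB r0<-Add1  regs: r0:Add1,r1:Mul2,r2:13,r3:-4
  c7: stall  regs: r0:Add1,r1:Mul2,r2:13,r3:-4
  c8: stall  regs: r0:Add1,r1:Mul2,r2:13,r3:-4
  c9: CDB Mul1=-32; issue MUL r2<-Mul1  regs: r0:Add1,r1:Mul2,r2:Mul1,r3:-4
  c10: issue ADD r3<-Add2  regs: r0:Add1,r1:Mul2,r2:Mul1,r3:Add2
  c11: stall  regs: r0:Add1,r1:Mul2,r2:Mul1,r3:Add2
  c12: stall  regs: r0:Add1,r1:Mul2,r2:Mul1,r3:Add2
  c13: CDB Mul2=-416; issue MUL r0<-Mul2  regs: r0:Mul2,r1:-416,r2:Mul1,r3:Add2
  c14: issue SUB r1<-Add3  regs: r0:Mul2,r1:Add3,r2:Mul1,r3:Add2
  c15: CDB Add1=384  regs: r0:Mul2,r1:Add3,r2:Mul1,r3:Add2
  c16: -  regs: r0:Mul2,r1:Add3,r2:Mul1,r3:Add2
  c17: CDB Mul1=-5408  regs: r0:Mul2,r1:Add3,r2:-5408,r3:Add2
  c18: -  regs: r0:Mul2,r1:Add3,r2:-5408,r3:Add2
  c19: CDB Add2=-5412  regs: r0:Mul2,r1:Add3,r2:-5408,r3:-5412
  c20: -  regs: r0:Mul2,r1:Add3,r2:-5408,r3:-5412
  c21: -  regs: r0:Mul2,r1:Add3,r2:-5408,r3:-5412
  c22: -  regs: r0:Mul2,r1:Add3,r2:-5408,r3:-5412
  c23: CDB Mul2=-2078208  regs: r0:-2078208,r1:Add3,r2:-5408,r3:-5412
  c24: -  regs: r0:-2078208,r1:Add3,r2:-5408,r3:-5412
  c25: CDB Add3=2072800  regs: r0:-2078208,r1:2072800,r2:-5408,r3:-5412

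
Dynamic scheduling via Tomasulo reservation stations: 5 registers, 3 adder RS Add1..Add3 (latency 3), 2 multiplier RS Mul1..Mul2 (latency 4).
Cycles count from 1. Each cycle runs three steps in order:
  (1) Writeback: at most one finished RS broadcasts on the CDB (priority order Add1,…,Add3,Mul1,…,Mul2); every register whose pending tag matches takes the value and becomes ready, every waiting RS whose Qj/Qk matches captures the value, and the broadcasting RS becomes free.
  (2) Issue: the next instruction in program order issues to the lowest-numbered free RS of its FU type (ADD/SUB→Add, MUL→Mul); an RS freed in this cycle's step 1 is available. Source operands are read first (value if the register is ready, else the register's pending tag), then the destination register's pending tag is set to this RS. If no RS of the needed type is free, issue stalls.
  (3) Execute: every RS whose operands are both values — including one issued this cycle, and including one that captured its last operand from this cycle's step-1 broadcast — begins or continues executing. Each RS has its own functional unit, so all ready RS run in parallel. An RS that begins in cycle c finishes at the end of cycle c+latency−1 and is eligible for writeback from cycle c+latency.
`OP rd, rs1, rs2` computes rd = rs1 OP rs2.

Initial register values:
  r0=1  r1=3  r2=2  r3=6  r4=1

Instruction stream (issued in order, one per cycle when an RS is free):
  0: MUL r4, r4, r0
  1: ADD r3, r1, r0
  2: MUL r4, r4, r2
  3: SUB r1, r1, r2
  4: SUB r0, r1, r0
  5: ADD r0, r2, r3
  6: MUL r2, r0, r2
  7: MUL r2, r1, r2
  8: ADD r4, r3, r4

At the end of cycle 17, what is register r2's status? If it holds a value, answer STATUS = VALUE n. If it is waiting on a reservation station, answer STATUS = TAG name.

STATUS = VALUE 12

  c1: issue MUL r4<-Mul1  regs: r0:1,r1:3,r2:2,r3:6,r4:Mul1
  c2: issue ADD r3<-Add1  regs: r0:1,r1:3,r2:2,r3:Add1,r4:Mul1
  c3: issue MUL r4<-Mul2  regs: r0:1,r1:3,r2:2,r3:Add1,r4:Mul2
  c4: issue SUB r1<-Add2  regs: r0:1,r1:Add2,r2:2,r3:Add1,r4:Mul2
  c5: CDB Add1=4; issue SUB r0<-Add1  regs: r0:Add1,r1:Add2,r2:2,r3:4,r4:Mul2
  c6: CDB Mul1=1; issue ADD r0<-Add3  regs: r0:Add3,r1:Add2,r2:2,r3:4,r4:Mul2
  c7: CDB Add2=1; issue MUL r2<-Mul1  regs: r0:Add3,r1:1,r2:Mul1,r3:4,r4:Mul2
  c8: stall  regs: r0:Add3,r1:1,r2:Mul1,r3:4,r4:Mul2
  c9: CDB Add3=6; stall  regs: r0:6,r1:1,r2:Mul1,r3:4,r4:Mul2
  c10: CDB Add1=0; stall  regs: r0:6,r1:1,r2:Mul1,r3:4,r4:Mul2
  c11: CDB Mul2=2; issue MUL r2<-Mul2  regs: r0:6,r1:1,r2:Mul2,r3:4,r4:2
  c12: issue ADD r4<-Add1  regs: r0:6,r1:1,r2:Mul2,r3:4,r4:Add1
  c13: CDB Mul1=12  regs: r0:6,r1:1,r2:Mul2,r3:4,r4:Add1
  c14: -  regs: r0:6,r1:1,r2:Mul2,r3:4,r4:Add1
  c15: CDB Add1=6  regs: r0:6,r1:1,r2:Mul2,r3:4,r4:6
  c16: -  regs: r0:6,r1:1,r2:Mul2,r3:4,r4:6
  c17: CDB Mul2=12  regs: r0:6,r1:1,r2:12,r3:4,r4:6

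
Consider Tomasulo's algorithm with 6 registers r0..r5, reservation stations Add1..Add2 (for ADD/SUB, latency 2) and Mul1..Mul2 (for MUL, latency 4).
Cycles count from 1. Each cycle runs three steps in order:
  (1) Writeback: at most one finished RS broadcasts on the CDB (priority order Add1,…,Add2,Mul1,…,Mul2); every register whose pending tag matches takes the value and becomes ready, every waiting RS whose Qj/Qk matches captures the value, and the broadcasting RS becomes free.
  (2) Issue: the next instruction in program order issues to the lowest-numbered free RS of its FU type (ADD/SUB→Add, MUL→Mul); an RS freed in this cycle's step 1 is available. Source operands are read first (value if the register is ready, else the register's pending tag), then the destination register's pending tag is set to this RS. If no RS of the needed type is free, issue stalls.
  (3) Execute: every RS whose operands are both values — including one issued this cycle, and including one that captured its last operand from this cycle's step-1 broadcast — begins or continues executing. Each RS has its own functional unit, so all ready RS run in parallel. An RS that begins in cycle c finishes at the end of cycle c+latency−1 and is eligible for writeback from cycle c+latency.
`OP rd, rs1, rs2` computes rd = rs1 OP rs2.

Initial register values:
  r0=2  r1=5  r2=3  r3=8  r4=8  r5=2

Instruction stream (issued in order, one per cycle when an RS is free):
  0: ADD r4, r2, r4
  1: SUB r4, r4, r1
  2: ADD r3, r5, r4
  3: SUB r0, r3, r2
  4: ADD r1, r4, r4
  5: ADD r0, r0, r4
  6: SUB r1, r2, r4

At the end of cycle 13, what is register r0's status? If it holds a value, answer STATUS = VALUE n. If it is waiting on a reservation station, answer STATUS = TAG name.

STATUS = VALUE 11

c1: issue ADD r4<-Add1 | r0:2,r1:5,r2:3,r3:8,r4:Add1,r5:2
c2: issue SUB r4<-Add2 | r0:2,r1:5,r2:3,r3:8,r4:Add2,r5:2
c3: CDB Add1=11; issue ADD r3<-Add1 | r0:2,r1:5,r2:3,r3:Add1,r4:Add2,r5:2
c4: stall | r0:2,r1:5,r2:3,r3:Add1,r4:Add2,r5:2
c5: CDB Add2=6; issue SUB r0<-Add2 | r0:Add2,r1:5,r2:3,r3:Add1,r4:6,r5:2
c6: stall | r0:Add2,r1:5,r2:3,r3:Add1,r4:6,r5:2
c7: CDB Add1=8; issue ADD r1<-Add1 | r0:Add2,r1:Add1,r2:3,r3:8,r4:6,r5:2
c8: stall | r0:Add2,r1:Add1,r2:3,r3:8,r4:6,r5:2
c9: CDB Add1=12; issue ADD r0<-Add1 | r0:Add1,r1:12,r2:3,r3:8,r4:6,r5:2
c10: CDB Add2=5; issue SUB r1<-Add2 | r0:Add1,r1:Add2,r2:3,r3:8,r4:6,r5:2
c11: - | r0:Add1,r1:Add2,r2:3,r3:8,r4:6,r5:2
c12: CDB Add1=11 | r0:11,r1:Add2,r2:3,r3:8,r4:6,r5:2
c13: CDB Add2=-3 | r0:11,r1:-3,r2:3,r3:8,r4:6,r5:2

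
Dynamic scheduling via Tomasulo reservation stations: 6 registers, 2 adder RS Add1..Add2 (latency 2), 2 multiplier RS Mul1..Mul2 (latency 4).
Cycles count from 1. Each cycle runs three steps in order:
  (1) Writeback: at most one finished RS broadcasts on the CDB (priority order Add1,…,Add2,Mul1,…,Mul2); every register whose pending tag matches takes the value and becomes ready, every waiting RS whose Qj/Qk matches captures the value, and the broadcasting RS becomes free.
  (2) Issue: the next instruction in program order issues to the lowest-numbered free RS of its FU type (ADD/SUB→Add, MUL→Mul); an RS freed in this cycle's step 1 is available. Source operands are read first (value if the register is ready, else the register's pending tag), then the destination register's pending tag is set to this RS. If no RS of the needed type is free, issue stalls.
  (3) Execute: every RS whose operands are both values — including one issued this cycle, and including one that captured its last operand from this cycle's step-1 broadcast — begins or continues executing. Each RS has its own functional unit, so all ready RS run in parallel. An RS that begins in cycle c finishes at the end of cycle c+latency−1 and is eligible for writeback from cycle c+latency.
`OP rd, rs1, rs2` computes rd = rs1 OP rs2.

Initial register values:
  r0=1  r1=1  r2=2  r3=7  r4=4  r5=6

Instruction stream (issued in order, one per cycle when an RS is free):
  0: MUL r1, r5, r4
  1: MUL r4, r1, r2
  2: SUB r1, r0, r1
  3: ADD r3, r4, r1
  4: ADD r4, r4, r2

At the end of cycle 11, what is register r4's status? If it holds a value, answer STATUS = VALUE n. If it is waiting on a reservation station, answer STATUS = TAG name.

STATUS = VALUE 50

c1: issue MUL r1<-Mul1 | r0:1,r1:Mul1,r2:2,r3:7,r4:4,r5:6
c2: issue MUL r4<-Mul2 | r0:1,r1:Mul1,r2:2,r3:7,r4:Mul2,r5:6
c3: issue SUB r1<-Add1 | r0:1,r1:Add1,r2:2,r3:7,r4:Mul2,r5:6
c4: issue ADD r3<-Add2 | r0:1,r1:Add1,r2:2,r3:Add2,r4:Mul2,r5:6
c5: CDB Mul1=24; stall | r0:1,r1:Add1,r2:2,r3:Add2,r4:Mul2,r5:6
c6: stall | r0:1,r1:Add1,r2:2,r3:Add2,r4:Mul2,r5:6
c7: CDB Add1=-23; issue ADD r4<-Add1 | r0:1,r1:-23,r2:2,r3:Add2,r4:Add1,r5:6
c8: - | r0:1,r1:-23,r2:2,r3:Add2,r4:Add1,r5:6
c9: CDB Mul2=48 | r0:1,r1:-23,r2:2,r3:Add2,r4:Add1,r5:6
c10: - | r0:1,r1:-23,r2:2,r3:Add2,r4:Add1,r5:6
c11: CDB Add1=50 | r0:1,r1:-23,r2:2,r3:Add2,r4:50,r5:6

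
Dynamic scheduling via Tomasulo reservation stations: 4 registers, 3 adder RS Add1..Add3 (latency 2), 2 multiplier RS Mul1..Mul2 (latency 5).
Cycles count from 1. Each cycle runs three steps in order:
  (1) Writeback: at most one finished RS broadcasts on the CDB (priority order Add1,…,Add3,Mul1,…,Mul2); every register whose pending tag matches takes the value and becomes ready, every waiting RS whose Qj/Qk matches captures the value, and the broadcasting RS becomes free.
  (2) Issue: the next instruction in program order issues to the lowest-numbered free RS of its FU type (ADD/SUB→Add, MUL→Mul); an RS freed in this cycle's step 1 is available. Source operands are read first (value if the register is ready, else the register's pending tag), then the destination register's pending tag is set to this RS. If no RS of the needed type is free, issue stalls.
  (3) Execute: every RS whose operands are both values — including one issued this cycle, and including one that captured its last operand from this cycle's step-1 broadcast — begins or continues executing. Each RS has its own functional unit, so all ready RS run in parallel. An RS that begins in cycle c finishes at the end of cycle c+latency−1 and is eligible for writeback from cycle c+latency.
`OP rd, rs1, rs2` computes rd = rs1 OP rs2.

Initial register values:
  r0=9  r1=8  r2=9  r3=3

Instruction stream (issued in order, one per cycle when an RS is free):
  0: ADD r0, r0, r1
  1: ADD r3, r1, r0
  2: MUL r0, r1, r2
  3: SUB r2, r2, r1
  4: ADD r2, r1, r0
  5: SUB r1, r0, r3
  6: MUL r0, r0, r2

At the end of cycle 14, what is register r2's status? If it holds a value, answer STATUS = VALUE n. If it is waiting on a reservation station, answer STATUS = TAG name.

  c1: issue ADD r0<-Add1  regs: r0:Add1,r1:8,r2:9,r3:3
  c2: issue ADD r3<-Add2  regs: r0:Add1,r1:8,r2:9,r3:Add2
  c3: CDB Add1=17; issue MUL r0<-Mul1  regs: r0:Mul1,r1:8,r2:9,r3:Add2
  c4: issue SUB r2<-Add1  regs: r0:Mul1,r1:8,r2:Add1,r3:Add2
  c5: CDB Add2=25; issue ADD r2<-Add2  regs: r0:Mul1,r1:8,r2:Add2,r3:25
  c6: CDB Add1=1; issue SUB r1<-Add1  regs: r0:Mul1,r1:Add1,r2:Add2,r3:25
  c7: issue MUL r0<-Mul2  regs: r0:Mul2,r1:Add1,r2:Add2,r3:25
  c8: CDB Mul1=72  regs: r0:Mul2,r1:Add1,r2:Add2,r3:25
  c9: -  regs: r0:Mul2,r1:Add1,r2:Add2,r3:25
  c10: CDB Add1=47  regs: r0:Mul2,r1:47,r2:Add2,r3:25
  c11: CDB Add2=80  regs: r0:Mul2,r1:47,r2:80,r3:25
  c12: -  regs: r0:Mul2,r1:47,r2:80,r3:25
  c13: -  regs: r0:Mul2,r1:47,r2:80,r3:25
  c14: -  regs: r0:Mul2,r1:47,r2:80,r3:25

STATUS = VALUE 80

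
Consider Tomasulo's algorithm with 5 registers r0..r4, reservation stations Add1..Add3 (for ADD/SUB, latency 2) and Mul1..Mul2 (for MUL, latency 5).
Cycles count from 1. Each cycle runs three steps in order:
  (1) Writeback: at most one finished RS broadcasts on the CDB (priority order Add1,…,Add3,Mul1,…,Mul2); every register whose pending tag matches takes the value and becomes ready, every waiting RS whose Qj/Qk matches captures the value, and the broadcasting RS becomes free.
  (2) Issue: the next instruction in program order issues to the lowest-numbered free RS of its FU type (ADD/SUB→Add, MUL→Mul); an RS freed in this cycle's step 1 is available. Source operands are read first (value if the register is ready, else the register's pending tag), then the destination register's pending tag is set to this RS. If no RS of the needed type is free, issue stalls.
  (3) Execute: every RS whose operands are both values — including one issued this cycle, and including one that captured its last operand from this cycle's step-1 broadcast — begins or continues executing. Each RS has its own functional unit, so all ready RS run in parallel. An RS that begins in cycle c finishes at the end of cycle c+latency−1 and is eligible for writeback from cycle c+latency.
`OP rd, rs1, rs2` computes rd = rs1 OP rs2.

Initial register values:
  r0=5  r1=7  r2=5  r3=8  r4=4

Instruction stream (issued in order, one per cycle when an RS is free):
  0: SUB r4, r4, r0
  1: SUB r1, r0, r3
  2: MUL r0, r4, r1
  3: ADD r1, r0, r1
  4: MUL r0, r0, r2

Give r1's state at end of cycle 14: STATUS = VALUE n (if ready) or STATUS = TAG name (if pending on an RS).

cycle 1: issue SUB r4<-Add1 // r0:5,r1:7,r2:5,r3:8,r4:Add1
cycle 2: issue SUB r1<-Add2 // r0:5,r1:Add2,r2:5,r3:8,r4:Add1
cycle 3: CDB Add1=-1; issue MUL r0<-Mul1 // r0:Mul1,r1:Add2,r2:5,r3:8,r4:-1
cycle 4: CDB Add2=-3; issue ADD r1<-Add1 // r0:Mul1,r1:Add1,r2:5,r3:8,r4:-1
cycle 5: issue MUL r0<-Mul2 // r0:Mul2,r1:Add1,r2:5,r3:8,r4:-1
cycle 6: - // r0:Mul2,r1:Add1,r2:5,r3:8,r4:-1
cycle 7: - // r0:Mul2,r1:Add1,r2:5,r3:8,r4:-1
cycle 8: - // r0:Mul2,r1:Add1,r2:5,r3:8,r4:-1
cycle 9: CDB Mul1=3 // r0:Mul2,r1:Add1,r2:5,r3:8,r4:-1
cycle 10: - // r0:Mul2,r1:Add1,r2:5,r3:8,r4:-1
cycle 11: CDB Add1=0 // r0:Mul2,r1:0,r2:5,r3:8,r4:-1
cycle 12: - // r0:Mul2,r1:0,r2:5,r3:8,r4:-1
cycle 13: - // r0:Mul2,r1:0,r2:5,r3:8,r4:-1
cycle 14: CDB Mul2=15 // r0:15,r1:0,r2:5,r3:8,r4:-1

STATUS = VALUE 0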